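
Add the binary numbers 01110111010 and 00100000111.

Add column by column from the right: bit + bit + carry-in; write the sum mod 2, carry 1 when the sum is 2 or 3.
carry:  11001111100
        01110111010
+       00100000111
-------------------
       010011000001
(the carry out of the leftmost column, 0, becomes the leading bit)
Decimal check:
  01110111010 = 512 + 256 + 128 + 32 + 16 + 8 + 2 = 954
  00100000111 = 256 + 4 + 2 + 1 = 263
  954 + 263 = 1217, and 010011000001 = 1024 + 128 + 64 + 1 = 1217 ✓



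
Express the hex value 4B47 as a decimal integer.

Expand by place value (powers of 16):
Digit values: B = 11
4B47 = 4 × 16^3 + 11 × 16^2 + 4 × 16^1 + 7 × 16^0
= 4 × 4096 + 11 × 256 + 4 × 16 + 7 × 1
= 16384 + 2816 + 64 + 7
= 19271



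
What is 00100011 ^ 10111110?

XOR: 1 when bits differ
  00100011
^ 10111110
----------
  10011101
Decimal: 35 ^ 190 = 157



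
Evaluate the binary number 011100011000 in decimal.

Sum of powers of 2 for each 1-bit:
2^3 + 2^4 + 2^8 + 2^9 + 2^10
= 8 + 16 + 256 + 512 + 1024
= 1816



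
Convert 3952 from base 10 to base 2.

Using repeated division by 2:
3952 ÷ 2 = 1976 remainder 0
1976 ÷ 2 = 988 remainder 0
988 ÷ 2 = 494 remainder 0
494 ÷ 2 = 247 remainder 0
247 ÷ 2 = 123 remainder 1
123 ÷ 2 = 61 remainder 1
61 ÷ 2 = 30 remainder 1
30 ÷ 2 = 15 remainder 0
15 ÷ 2 = 7 remainder 1
7 ÷ 2 = 3 remainder 1
3 ÷ 2 = 1 remainder 1
1 ÷ 2 = 0 remainder 1
Reading remainders bottom to top: 111101110000



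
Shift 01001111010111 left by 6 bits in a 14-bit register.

Original: 01001111010111 (decimal 5079)
Shift left by 6 positions
Append 6 zeros on the right and drop the 6 high bits that overflow the 14-bit width
Result: 11010111000000 (decimal 13760)
Equivalent: 5079 << 6 = 5079 × 2^6 = 325056, truncated to 14 bits = 13760



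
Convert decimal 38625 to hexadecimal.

Using repeated division by 16 (digits 10–15 are A–F):
38625 ÷ 16 = 2414 remainder 1
2414 ÷ 16 = 150 remainder 14 (E)
150 ÷ 16 = 9 remainder 6
9 ÷ 16 = 0 remainder 9
Reading remainders bottom to top: 96E1



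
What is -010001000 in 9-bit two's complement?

Original: 010001000
Step 1 - Invert all bits: 101110111
Step 2 - Add 1: 101111000
Verification: 010001000 + 101111000 = 1000000000; discarding the end carry (carry out of the top bit) leaves the 9-bit value 000000000, as required for x + (-x)



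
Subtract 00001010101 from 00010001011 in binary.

Method 1 - Direct subtraction (column by column from the right: bit − bit − borrow-in; if negative, add 2 and borrow 1 from the next column):
borrow: 00011101000
        00010001011
-       00001010101
-------------------
        00000110110

Method 2 - Add two's complement:
Two's complement of 00001010101: invert → 11110101010, add 1 → 11110101011
  00010001011
+ 11110101011
-------------
 100000110110  (end carry out of the top bit = 1)
Discarding the end carry: 00000110110
Decimal check:
  00010001011 = 128 + 8 + 2 + 1 = 139
  00001010101 = 64 + 16 + 4 + 1 = 85
  139 - 85 = 54, and 00000110110 = 32 + 16 + 4 + 2 = 54 ✓



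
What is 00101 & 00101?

AND: 1 only when both bits are 1
  00101
& 00101
-------
  00101
Decimal: 5 & 5 = 5



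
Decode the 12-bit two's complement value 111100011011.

Binary: 111100011011
Sign bit: 1 (negative)
Invert: 000011100100
Add 1:  000011100101
Magnitude: 000011100101 = 128 + 64 + 32 + 4 + 1 = 229
Value: -229



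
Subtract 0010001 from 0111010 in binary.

Method 1 - Direct subtraction (column by column from the right: bit − bit − borrow-in; if negative, add 2 and borrow 1 from the next column):
borrow: 0000010
        0111010
-       0010001
---------------
        0101001

Method 2 - Add two's complement:
Two's complement of 0010001: invert → 1101110, add 1 → 1101111
  0111010
+ 1101111
---------
 10101001  (end carry out of the top bit = 1)
Discarding the end carry: 0101001
Decimal check:
  0111010 = 32 + 16 + 8 + 2 = 58
  0010001 = 16 + 1 = 17
  58 - 17 = 41, and 0101001 = 32 + 8 + 1 = 41 ✓



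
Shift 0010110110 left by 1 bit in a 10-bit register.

Original: 0010110110 (decimal 182)
Shift left by 1 position
Append 1 zero on the right
Result: 0101101100 (decimal 364)
Equivalent: 182 << 1 = 182 × 2^1 = 364



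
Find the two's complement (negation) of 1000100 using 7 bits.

Original (sign bit 1, negative): 1000100
Step 1 - Invert all bits: 0111011
Step 2 - Add 1: 0111100
Verification: 1000100 + 0111100 = 10000000; discarding the end carry (carry out of the top bit) leaves the 7-bit value 0000000, as required for x + (-x)



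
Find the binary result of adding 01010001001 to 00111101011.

Add column by column from the right: bit + bit + carry-in; write the sum mod 2, carry 1 when the sum is 2 or 3.
carry:  11100010110
        01010001001
+       00111101011
-------------------
       010001110100
(the carry out of the leftmost column, 0, becomes the leading bit)
Decimal check:
  01010001001 = 512 + 128 + 8 + 1 = 649
  00111101011 = 256 + 128 + 64 + 32 + 8 + 2 + 1 = 491
  649 + 491 = 1140, and 010001110100 = 1024 + 64 + 32 + 16 + 4 = 1140 ✓



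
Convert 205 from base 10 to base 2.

Using repeated division by 2:
205 ÷ 2 = 102 remainder 1
102 ÷ 2 = 51 remainder 0
51 ÷ 2 = 25 remainder 1
25 ÷ 2 = 12 remainder 1
12 ÷ 2 = 6 remainder 0
6 ÷ 2 = 3 remainder 0
3 ÷ 2 = 1 remainder 1
1 ÷ 2 = 0 remainder 1
Reading remainders bottom to top: 11001101



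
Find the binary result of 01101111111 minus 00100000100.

Method 1 - Direct subtraction (column by column from the right: bit − bit − borrow-in; if negative, add 2 and borrow 1 from the next column):
borrow: 00000000000
        01101111111
-       00100000100
-------------------
        01001111011

Method 2 - Add two's complement:
Two's complement of 00100000100: invert → 11011111011, add 1 → 11011111100
  01101111111
+ 11011111100
-------------
 101001111011  (end carry out of the top bit = 1)
Discarding the end carry: 01001111011
Decimal check:
  01101111111 = 512 + 256 + 64 + 32 + 16 + 8 + 4 + 2 + 1 = 895
  00100000100 = 256 + 4 = 260
  895 - 260 = 635, and 01001111011 = 512 + 64 + 32 + 16 + 8 + 2 + 1 = 635 ✓



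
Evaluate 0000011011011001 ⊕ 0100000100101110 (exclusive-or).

XOR: 1 when bits differ
  0000011011011001
^ 0100000100101110
------------------
  0100011111110111
Decimal: 1753 ^ 16686 = 18423



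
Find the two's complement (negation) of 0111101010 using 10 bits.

Original: 0111101010
Step 1 - Invert all bits: 1000010101
Step 2 - Add 1: 1000010110
Verification: 0111101010 + 1000010110 = 10000000000; discarding the end carry (carry out of the top bit) leaves the 10-bit value 0000000000, as required for x + (-x)



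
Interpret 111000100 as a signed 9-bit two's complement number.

Binary: 111000100
Sign bit: 1 (negative)
Invert: 000111011
Add 1:  000111100
Magnitude: 000111100 = 32 + 16 + 8 + 4 = 60
Value: -60



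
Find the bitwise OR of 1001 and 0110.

OR: 1 when either bit is 1
  1001
| 0110
------
  1111
Decimal: 9 | 6 = 15



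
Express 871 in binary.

Using repeated division by 2:
871 ÷ 2 = 435 remainder 1
435 ÷ 2 = 217 remainder 1
217 ÷ 2 = 108 remainder 1
108 ÷ 2 = 54 remainder 0
54 ÷ 2 = 27 remainder 0
27 ÷ 2 = 13 remainder 1
13 ÷ 2 = 6 remainder 1
6 ÷ 2 = 3 remainder 0
3 ÷ 2 = 1 remainder 1
1 ÷ 2 = 0 remainder 1
Reading remainders bottom to top: 1101100111



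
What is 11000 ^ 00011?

XOR: 1 when bits differ
  11000
^ 00011
-------
  11011
Decimal: 24 ^ 3 = 27



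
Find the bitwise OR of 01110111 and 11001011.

OR: 1 when either bit is 1
  01110111
| 11001011
----------
  11111111
Decimal: 119 | 203 = 255



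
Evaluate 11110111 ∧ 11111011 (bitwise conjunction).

AND: 1 only when both bits are 1
  11110111
& 11111011
----------
  11110011
Decimal: 247 & 251 = 243



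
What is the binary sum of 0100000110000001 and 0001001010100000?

Add column by column from the right: bit + bit + carry-in; write the sum mod 2, carry 1 when the sum is 2 or 3.
carry:  0000011100000000
        0100000110000001
+       0001001010100000
------------------------
       00101010000100001
(the carry out of the leftmost column, 0, becomes the leading bit)
Decimal check:
  0100000110000001 = 16384 + 256 + 128 + 1 = 16769
  0001001010100000 = 4096 + 512 + 128 + 32 = 4768
  16769 + 4768 = 21537, and 00101010000100001 = 16384 + 4096 + 1024 + 32 + 1 = 21537 ✓



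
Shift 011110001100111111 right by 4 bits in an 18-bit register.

Original: 011110001100111111 (decimal 123711)
Shift right by 4 positions
Drop the 4 low bits; fill with zeros on the left
Result: 000001111000110011 (decimal 7731)
Equivalent: 123711 >> 4 = 123711 ÷ 2^4 = 7731



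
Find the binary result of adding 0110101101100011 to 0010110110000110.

Add column by column from the right: bit + bit + carry-in; write the sum mod 2, carry 1 when the sum is 2 or 3.
carry:  1101111000001100
        0110101101100011
+       0010110110000110
------------------------
       01001100011101001
(the carry out of the leftmost column, 0, becomes the leading bit)
Decimal check:
  0110101101100011 = 16384 + 8192 + 2048 + 512 + 256 + 64 + 32 + 2 + 1 = 27491
  0010110110000110 = 8192 + 2048 + 1024 + 256 + 128 + 4 + 2 = 11654
  27491 + 11654 = 39145, and 01001100011101001 = 32768 + 4096 + 2048 + 128 + 64 + 32 + 8 + 1 = 39145 ✓



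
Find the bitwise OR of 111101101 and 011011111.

OR: 1 when either bit is 1
  111101101
| 011011111
-----------
  111111111
Decimal: 493 | 223 = 511



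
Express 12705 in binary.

Using repeated division by 2:
12705 ÷ 2 = 6352 remainder 1
6352 ÷ 2 = 3176 remainder 0
3176 ÷ 2 = 1588 remainder 0
1588 ÷ 2 = 794 remainder 0
794 ÷ 2 = 397 remainder 0
397 ÷ 2 = 198 remainder 1
198 ÷ 2 = 99 remainder 0
99 ÷ 2 = 49 remainder 1
49 ÷ 2 = 24 remainder 1
24 ÷ 2 = 12 remainder 0
12 ÷ 2 = 6 remainder 0
6 ÷ 2 = 3 remainder 0
3 ÷ 2 = 1 remainder 1
1 ÷ 2 = 0 remainder 1
Reading remainders bottom to top: 11000110100001



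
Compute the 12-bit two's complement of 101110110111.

Original (sign bit 1, negative): 101110110111
Step 1 - Invert all bits: 010001001000
Step 2 - Add 1: 010001001001
Verification: 101110110111 + 010001001001 = 1000000000000; discarding the end carry (carry out of the top bit) leaves the 12-bit value 000000000000, as required for x + (-x)



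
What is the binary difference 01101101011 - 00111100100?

Method 1 - Direct subtraction (column by column from the right: bit − bit − borrow-in; if negative, add 2 and borrow 1 from the next column):
borrow: 01100001000
        01101101011
-       00111100100
-------------------
        00110000111

Method 2 - Add two's complement:
Two's complement of 00111100100: invert → 11000011011, add 1 → 11000011100
  01101101011
+ 11000011100
-------------
 100110000111  (end carry out of the top bit = 1)
Discarding the end carry: 00110000111
Decimal check:
  01101101011 = 512 + 256 + 64 + 32 + 8 + 2 + 1 = 875
  00111100100 = 256 + 128 + 64 + 32 + 4 = 484
  875 - 484 = 391, and 00110000111 = 256 + 128 + 4 + 2 + 1 = 391 ✓



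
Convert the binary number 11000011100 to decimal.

Sum of powers of 2 for each 1-bit:
2^2 + 2^3 + 2^4 + 2^9 + 2^10
= 4 + 8 + 16 + 512 + 1024
= 1564



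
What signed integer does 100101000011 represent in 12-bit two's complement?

Binary: 100101000011
Sign bit: 1 (negative)
Invert: 011010111100
Add 1:  011010111101
Magnitude: 011010111101 = 1024 + 512 + 128 + 32 + 16 + 8 + 4 + 1 = 1725
Value: -1725



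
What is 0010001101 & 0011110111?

AND: 1 only when both bits are 1
  0010001101
& 0011110111
------------
  0010000101
Decimal: 141 & 247 = 133



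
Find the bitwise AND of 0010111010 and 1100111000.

AND: 1 only when both bits are 1
  0010111010
& 1100111000
------------
  0000111000
Decimal: 186 & 824 = 56



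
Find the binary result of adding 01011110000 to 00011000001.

Add column by column from the right: bit + bit + carry-in; write the sum mod 2, carry 1 when the sum is 2 or 3.
carry:  00110000000
        01011110000
+       00011000001
-------------------
       001110110001
(the carry out of the leftmost column, 0, becomes the leading bit)
Decimal check:
  01011110000 = 512 + 128 + 64 + 32 + 16 = 752
  00011000001 = 128 + 64 + 1 = 193
  752 + 193 = 945, and 001110110001 = 512 + 256 + 128 + 32 + 16 + 1 = 945 ✓



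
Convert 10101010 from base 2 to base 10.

Sum of powers of 2 for each 1-bit:
2^1 + 2^3 + 2^5 + 2^7
= 2 + 8 + 32 + 128
= 170



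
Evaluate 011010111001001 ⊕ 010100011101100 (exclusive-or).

XOR: 1 when bits differ
  011010111001001
^ 010100011101100
-----------------
  001110100100101
Decimal: 13769 ^ 10476 = 7461



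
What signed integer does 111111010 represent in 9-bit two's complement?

Binary: 111111010
Sign bit: 1 (negative)
Invert: 000000101
Add 1:  000000110
Magnitude: 000000110 = 4 + 2 = 6
Value: -6



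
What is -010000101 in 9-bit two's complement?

Original: 010000101
Step 1 - Invert all bits: 101111010
Step 2 - Add 1: 101111011
Verification: 010000101 + 101111011 = 1000000000; discarding the end carry (carry out of the top bit) leaves the 9-bit value 000000000, as required for x + (-x)



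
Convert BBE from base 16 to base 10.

Expand by place value (powers of 16):
Digit values: B = 11, E = 14
BBE = 11 × 16^2 + 11 × 16^1 + 14 × 16^0
= 11 × 256 + 11 × 16 + 14 × 1
= 2816 + 176 + 14
= 3006



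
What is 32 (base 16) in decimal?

Expand by place value (powers of 16):
32 = 3 × 16^1 + 2 × 16^0
= 3 × 16 + 2 × 1
= 48 + 2
= 50



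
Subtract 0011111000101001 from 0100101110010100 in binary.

Method 1 - Direct subtraction (column by column from the right: bit − bit − borrow-in; if negative, add 2 and borrow 1 from the next column):
borrow: 0111100011010110
        0100101110010100
-       0011111000101001
------------------------
        0000110101101011

Method 2 - Add two's complement:
Two's complement of 0011111000101001: invert → 1100000111010110, add 1 → 1100000111010111
  0100101110010100
+ 1100000111010111
------------------
 10000110101101011  (end carry out of the top bit = 1)
Discarding the end carry: 0000110101101011
Decimal check:
  0100101110010100 = 16384 + 2048 + 512 + 256 + 128 + 16 + 4 = 19348
  0011111000101001 = 8192 + 4096 + 2048 + 1024 + 512 + 32 + 8 + 1 = 15913
  19348 - 15913 = 3435, and 0000110101101011 = 2048 + 1024 + 256 + 64 + 32 + 8 + 2 + 1 = 3435 ✓



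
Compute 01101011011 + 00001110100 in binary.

Add column by column from the right: bit + bit + carry-in; write the sum mod 2, carry 1 when the sum is 2 or 3.
carry:  00011100000
        01101011011
+       00001110100
-------------------
       001111001111
(the carry out of the leftmost column, 0, becomes the leading bit)
Decimal check:
  01101011011 = 512 + 256 + 64 + 16 + 8 + 2 + 1 = 859
  00001110100 = 64 + 32 + 16 + 4 = 116
  859 + 116 = 975, and 001111001111 = 512 + 256 + 128 + 64 + 8 + 4 + 2 + 1 = 975 ✓



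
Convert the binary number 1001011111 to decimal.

Sum of powers of 2 for each 1-bit:
2^0 + 2^1 + 2^2 + 2^3 + 2^4 + 2^6 + 2^9
= 1 + 2 + 4 + 8 + 16 + 64 + 512
= 607



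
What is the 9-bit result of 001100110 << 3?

Original: 001100110 (decimal 102)
Shift left by 3 positions
Append 3 zeros on the right and drop the 3 high bits that overflow the 9-bit width
Result: 100110000 (decimal 304)
Equivalent: 102 << 3 = 102 × 2^3 = 816, truncated to 9 bits = 304



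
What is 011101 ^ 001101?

XOR: 1 when bits differ
  011101
^ 001101
--------
  010000
Decimal: 29 ^ 13 = 16



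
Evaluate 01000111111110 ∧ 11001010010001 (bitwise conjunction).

AND: 1 only when both bits are 1
  01000111111110
& 11001010010001
----------------
  01000010010000
Decimal: 4606 & 12945 = 4240



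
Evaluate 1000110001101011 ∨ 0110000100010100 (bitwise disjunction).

OR: 1 when either bit is 1
  1000110001101011
| 0110000100010100
------------------
  1110110101111111
Decimal: 35947 | 24852 = 60799



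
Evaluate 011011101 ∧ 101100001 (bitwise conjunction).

AND: 1 only when both bits are 1
  011011101
& 101100001
-----------
  001000001
Decimal: 221 & 353 = 65



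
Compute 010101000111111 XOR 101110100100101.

XOR: 1 when bits differ
  010101000111111
^ 101110100100101
-----------------
  111011100011010
Decimal: 10815 ^ 23845 = 30490



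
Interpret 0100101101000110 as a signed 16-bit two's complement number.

Binary: 0100101101000110
Sign bit: 0 (non-negative)
Read directly as an unsigned value:
0100101101000110 = 16384 + 2048 + 512 + 256 + 64 + 4 + 2 = 19270
Value: 19270



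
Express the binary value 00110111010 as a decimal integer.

Sum of powers of 2 for each 1-bit:
2^1 + 2^3 + 2^4 + 2^5 + 2^7 + 2^8
= 2 + 8 + 16 + 32 + 128 + 256
= 442



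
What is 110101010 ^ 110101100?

XOR: 1 when bits differ
  110101010
^ 110101100
-----------
  000000110
Decimal: 426 ^ 428 = 6



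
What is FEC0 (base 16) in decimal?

Expand by place value (powers of 16):
Digit values: F = 15, E = 14, C = 12
FEC0 = 15 × 16^3 + 14 × 16^2 + 12 × 16^1 + 0 × 16^0
= 15 × 4096 + 14 × 256 + 12 × 16 + 0 × 1
= 61440 + 3584 + 192 + 0
= 65216



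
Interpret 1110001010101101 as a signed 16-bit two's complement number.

Binary: 1110001010101101
Sign bit: 1 (negative)
Invert: 0001110101010010
Add 1:  0001110101010011
Magnitude: 0001110101010011 = 4096 + 2048 + 1024 + 256 + 64 + 16 + 2 + 1 = 7507
Value: -7507



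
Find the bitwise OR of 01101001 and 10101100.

OR: 1 when either bit is 1
  01101001
| 10101100
----------
  11101101
Decimal: 105 | 172 = 237



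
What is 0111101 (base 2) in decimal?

Sum of powers of 2 for each 1-bit:
2^0 + 2^2 + 2^3 + 2^4 + 2^5
= 1 + 4 + 8 + 16 + 32
= 61



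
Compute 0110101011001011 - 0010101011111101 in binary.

Method 1 - Direct subtraction (column by column from the right: bit − bit − borrow-in; if negative, add 2 and borrow 1 from the next column):
borrow: 0111111111111000
        0110101011001011
-       0010101011111101
------------------------
        0011111111001110

Method 2 - Add two's complement:
Two's complement of 0010101011111101: invert → 1101010100000010, add 1 → 1101010100000011
  0110101011001011
+ 1101010100000011
------------------
 10011111111001110  (end carry out of the top bit = 1)
Discarding the end carry: 0011111111001110
Decimal check:
  0110101011001011 = 16384 + 8192 + 2048 + 512 + 128 + 64 + 8 + 2 + 1 = 27339
  0010101011111101 = 8192 + 2048 + 512 + 128 + 64 + 32 + 16 + 8 + 4 + 1 = 11005
  27339 - 11005 = 16334, and 0011111111001110 = 8192 + 4096 + 2048 + 1024 + 512 + 256 + 128 + 64 + 8 + 4 + 2 = 16334 ✓



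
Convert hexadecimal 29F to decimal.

Expand by place value (powers of 16):
Digit values: F = 15
29F = 2 × 16^2 + 9 × 16^1 + 15 × 16^0
= 2 × 256 + 9 × 16 + 15 × 1
= 512 + 144 + 15
= 671



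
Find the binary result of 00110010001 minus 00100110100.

Method 1 - Direct subtraction (column by column from the right: bit − bit − borrow-in; if negative, add 2 and borrow 1 from the next column):
borrow: 00011111000
        00110010001
-       00100110100
-------------------
        00001011101

Method 2 - Add two's complement:
Two's complement of 00100110100: invert → 11011001011, add 1 → 11011001100
  00110010001
+ 11011001100
-------------
 100001011101  (end carry out of the top bit = 1)
Discarding the end carry: 00001011101
Decimal check:
  00110010001 = 256 + 128 + 16 + 1 = 401
  00100110100 = 256 + 32 + 16 + 4 = 308
  401 - 308 = 93, and 00001011101 = 64 + 16 + 8 + 4 + 1 = 93 ✓



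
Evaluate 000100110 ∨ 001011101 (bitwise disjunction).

OR: 1 when either bit is 1
  000100110
| 001011101
-----------
  001111111
Decimal: 38 | 93 = 127



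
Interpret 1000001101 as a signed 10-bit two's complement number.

Binary: 1000001101
Sign bit: 1 (negative)
Invert: 0111110010
Add 1:  0111110011
Magnitude: 0111110011 = 256 + 128 + 64 + 32 + 16 + 2 + 1 = 499
Value: -499



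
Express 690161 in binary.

Using repeated division by 2:
690161 ÷ 2 = 345080 remainder 1
345080 ÷ 2 = 172540 remainder 0
172540 ÷ 2 = 86270 remainder 0
86270 ÷ 2 = 43135 remainder 0
43135 ÷ 2 = 21567 remainder 1
21567 ÷ 2 = 10783 remainder 1
10783 ÷ 2 = 5391 remainder 1
5391 ÷ 2 = 2695 remainder 1
2695 ÷ 2 = 1347 remainder 1
1347 ÷ 2 = 673 remainder 1
673 ÷ 2 = 336 remainder 1
336 ÷ 2 = 168 remainder 0
168 ÷ 2 = 84 remainder 0
84 ÷ 2 = 42 remainder 0
42 ÷ 2 = 21 remainder 0
21 ÷ 2 = 10 remainder 1
10 ÷ 2 = 5 remainder 0
5 ÷ 2 = 2 remainder 1
2 ÷ 2 = 1 remainder 0
1 ÷ 2 = 0 remainder 1
Reading remainders bottom to top: 10101000011111110001



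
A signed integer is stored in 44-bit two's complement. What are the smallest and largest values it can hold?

For 44-bit two's complement:
Minimum: -2^43 = -8796093022208
Maximum: 2^43 - 1 = 8796093022207



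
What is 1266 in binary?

Using repeated division by 2:
1266 ÷ 2 = 633 remainder 0
633 ÷ 2 = 316 remainder 1
316 ÷ 2 = 158 remainder 0
158 ÷ 2 = 79 remainder 0
79 ÷ 2 = 39 remainder 1
39 ÷ 2 = 19 remainder 1
19 ÷ 2 = 9 remainder 1
9 ÷ 2 = 4 remainder 1
4 ÷ 2 = 2 remainder 0
2 ÷ 2 = 1 remainder 0
1 ÷ 2 = 0 remainder 1
Reading remainders bottom to top: 10011110010



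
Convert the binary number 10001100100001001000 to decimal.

Sum of powers of 2 for each 1-bit:
2^3 + 2^6 + 2^11 + 2^14 + 2^15 + 2^19
= 8 + 64 + 2048 + 16384 + 32768 + 524288
= 575560



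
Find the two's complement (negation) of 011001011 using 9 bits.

Original: 011001011
Step 1 - Invert all bits: 100110100
Step 2 - Add 1: 100110101
Verification: 011001011 + 100110101 = 1000000000; discarding the end carry (carry out of the top bit) leaves the 9-bit value 000000000, as required for x + (-x)



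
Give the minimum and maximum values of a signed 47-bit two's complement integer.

For 47-bit two's complement:
Minimum: -2^46 = -70368744177664
Maximum: 2^46 - 1 = 70368744177663



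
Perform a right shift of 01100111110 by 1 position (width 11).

Original: 01100111110 (decimal 830)
Shift right by 1 position
Drop the 1 low bit; fill with zero on the left
Result: 00110011111 (decimal 415)
Equivalent: 830 >> 1 = 830 ÷ 2^1 = 415



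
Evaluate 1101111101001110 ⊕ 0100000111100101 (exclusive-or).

XOR: 1 when bits differ
  1101111101001110
^ 0100000111100101
------------------
  1001111010101011
Decimal: 57166 ^ 16869 = 40619



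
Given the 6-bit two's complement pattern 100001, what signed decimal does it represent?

Binary: 100001
Sign bit: 1 (negative)
Invert: 011110
Add 1:  011111
Magnitude: 011111 = 16 + 8 + 4 + 2 + 1 = 31
Value: -31



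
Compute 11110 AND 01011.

AND: 1 only when both bits are 1
  11110
& 01011
-------
  01010
Decimal: 30 & 11 = 10



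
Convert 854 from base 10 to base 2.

Using repeated division by 2:
854 ÷ 2 = 427 remainder 0
427 ÷ 2 = 213 remainder 1
213 ÷ 2 = 106 remainder 1
106 ÷ 2 = 53 remainder 0
53 ÷ 2 = 26 remainder 1
26 ÷ 2 = 13 remainder 0
13 ÷ 2 = 6 remainder 1
6 ÷ 2 = 3 remainder 0
3 ÷ 2 = 1 remainder 1
1 ÷ 2 = 0 remainder 1
Reading remainders bottom to top: 1101010110



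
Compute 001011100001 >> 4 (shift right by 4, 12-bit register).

Original: 001011100001 (decimal 737)
Shift right by 4 positions
Drop the 4 low bits; fill with zeros on the left
Result: 000000101110 (decimal 46)
Equivalent: 737 >> 4 = 737 ÷ 2^4 = 46



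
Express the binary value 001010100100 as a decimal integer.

Sum of powers of 2 for each 1-bit:
2^2 + 2^5 + 2^7 + 2^9
= 4 + 32 + 128 + 512
= 676



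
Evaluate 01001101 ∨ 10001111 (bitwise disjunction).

OR: 1 when either bit is 1
  01001101
| 10001111
----------
  11001111
Decimal: 77 | 143 = 207



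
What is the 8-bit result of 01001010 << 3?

Original: 01001010 (decimal 74)
Shift left by 3 positions
Append 3 zeros on the right and drop the 3 high bits that overflow the 8-bit width
Result: 01010000 (decimal 80)
Equivalent: 74 << 3 = 74 × 2^3 = 592, truncated to 8 bits = 80



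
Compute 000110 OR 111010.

OR: 1 when either bit is 1
  000110
| 111010
--------
  111110
Decimal: 6 | 58 = 62



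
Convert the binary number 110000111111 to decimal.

Sum of powers of 2 for each 1-bit:
2^0 + 2^1 + 2^2 + 2^3 + 2^4 + 2^5 + 2^10 + 2^11
= 1 + 2 + 4 + 8 + 16 + 32 + 1024 + 2048
= 3135



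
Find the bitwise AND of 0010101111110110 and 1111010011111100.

AND: 1 only when both bits are 1
  0010101111110110
& 1111010011111100
------------------
  0010000011110100
Decimal: 11254 & 62716 = 8436



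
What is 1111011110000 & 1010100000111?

AND: 1 only when both bits are 1
  1111011110000
& 1010100000111
---------------
  1010000000000
Decimal: 7920 & 5383 = 5120



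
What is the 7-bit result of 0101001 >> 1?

Original: 0101001 (decimal 41)
Shift right by 1 position
Drop the 1 low bit; fill with zero on the left
Result: 0010100 (decimal 20)
Equivalent: 41 >> 1 = 41 ÷ 2^1 = 20



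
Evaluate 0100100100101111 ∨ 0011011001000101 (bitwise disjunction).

OR: 1 when either bit is 1
  0100100100101111
| 0011011001000101
------------------
  0111111101101111
Decimal: 18735 | 13893 = 32623



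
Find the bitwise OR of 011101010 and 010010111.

OR: 1 when either bit is 1
  011101010
| 010010111
-----------
  011111111
Decimal: 234 | 151 = 255



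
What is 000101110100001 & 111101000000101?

AND: 1 only when both bits are 1
  000101110100001
& 111101000000101
-----------------
  000101000000001
Decimal: 2977 & 31237 = 2561



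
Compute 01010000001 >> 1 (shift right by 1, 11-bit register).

Original: 01010000001 (decimal 641)
Shift right by 1 position
Drop the 1 low bit; fill with zero on the left
Result: 00101000000 (decimal 320)
Equivalent: 641 >> 1 = 641 ÷ 2^1 = 320



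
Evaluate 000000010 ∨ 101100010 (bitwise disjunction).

OR: 1 when either bit is 1
  000000010
| 101100010
-----------
  101100010
Decimal: 2 | 354 = 354



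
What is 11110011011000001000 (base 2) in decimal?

Sum of powers of 2 for each 1-bit:
2^3 + 2^9 + 2^10 + 2^12 + 2^13 + 2^16 + 2^17 + 2^18 + 2^19
= 8 + 512 + 1024 + 4096 + 8192 + 65536 + 131072 + 262144 + 524288
= 996872



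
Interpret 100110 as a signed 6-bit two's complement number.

Binary: 100110
Sign bit: 1 (negative)
Invert: 011001
Add 1:  011010
Magnitude: 011010 = 16 + 8 + 2 = 26
Value: -26



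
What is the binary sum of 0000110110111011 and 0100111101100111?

Add column by column from the right: bit + bit + carry-in; write the sum mod 2, carry 1 when the sum is 2 or 3.
carry:  0001111111111110
        0000110110111011
+       0100111101100111
------------------------
       00101110100100010
(the carry out of the leftmost column, 0, becomes the leading bit)
Decimal check:
  0000110110111011 = 2048 + 1024 + 256 + 128 + 32 + 16 + 8 + 2 + 1 = 3515
  0100111101100111 = 16384 + 2048 + 1024 + 512 + 256 + 64 + 32 + 4 + 2 + 1 = 20327
  3515 + 20327 = 23842, and 00101110100100010 = 16384 + 4096 + 2048 + 1024 + 256 + 32 + 2 = 23842 ✓



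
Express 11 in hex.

Using repeated division by 16 (digits 10–15 are A–F):
11 ÷ 16 = 0 remainder 11 (B)
Reading remainders bottom to top: B



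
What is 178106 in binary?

Using repeated division by 2:
178106 ÷ 2 = 89053 remainder 0
89053 ÷ 2 = 44526 remainder 1
44526 ÷ 2 = 22263 remainder 0
22263 ÷ 2 = 11131 remainder 1
11131 ÷ 2 = 5565 remainder 1
5565 ÷ 2 = 2782 remainder 1
2782 ÷ 2 = 1391 remainder 0
1391 ÷ 2 = 695 remainder 1
695 ÷ 2 = 347 remainder 1
347 ÷ 2 = 173 remainder 1
173 ÷ 2 = 86 remainder 1
86 ÷ 2 = 43 remainder 0
43 ÷ 2 = 21 remainder 1
21 ÷ 2 = 10 remainder 1
10 ÷ 2 = 5 remainder 0
5 ÷ 2 = 2 remainder 1
2 ÷ 2 = 1 remainder 0
1 ÷ 2 = 0 remainder 1
Reading remainders bottom to top: 101011011110111010



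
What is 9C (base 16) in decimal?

Expand by place value (powers of 16):
Digit values: C = 12
9C = 9 × 16^1 + 12 × 16^0
= 9 × 16 + 12 × 1
= 144 + 12
= 156



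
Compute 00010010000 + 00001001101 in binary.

Add column by column from the right: bit + bit + carry-in; write the sum mod 2, carry 1 when the sum is 2 or 3.
carry:  00000000000
        00010010000
+       00001001101
-------------------
       000011011101
(the carry out of the leftmost column, 0, becomes the leading bit)
Decimal check:
  00010010000 = 128 + 16 = 144
  00001001101 = 64 + 8 + 4 + 1 = 77
  144 + 77 = 221, and 000011011101 = 128 + 64 + 16 + 8 + 4 + 1 = 221 ✓



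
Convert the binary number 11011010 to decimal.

Sum of powers of 2 for each 1-bit:
2^1 + 2^3 + 2^4 + 2^6 + 2^7
= 2 + 8 + 16 + 64 + 128
= 218



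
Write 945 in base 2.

Using repeated division by 2:
945 ÷ 2 = 472 remainder 1
472 ÷ 2 = 236 remainder 0
236 ÷ 2 = 118 remainder 0
118 ÷ 2 = 59 remainder 0
59 ÷ 2 = 29 remainder 1
29 ÷ 2 = 14 remainder 1
14 ÷ 2 = 7 remainder 0
7 ÷ 2 = 3 remainder 1
3 ÷ 2 = 1 remainder 1
1 ÷ 2 = 0 remainder 1
Reading remainders bottom to top: 1110110001



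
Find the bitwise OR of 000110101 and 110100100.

OR: 1 when either bit is 1
  000110101
| 110100100
-----------
  110110101
Decimal: 53 | 420 = 437



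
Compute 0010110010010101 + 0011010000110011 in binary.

Add column by column from the right: bit + bit + carry-in; write the sum mod 2, carry 1 when the sum is 2 or 3.
carry:  0111100001101110
        0010110010010101
+       0011010000110011
------------------------
       00110000011001000
(the carry out of the leftmost column, 0, becomes the leading bit)
Decimal check:
  0010110010010101 = 8192 + 2048 + 1024 + 128 + 16 + 4 + 1 = 11413
  0011010000110011 = 8192 + 4096 + 1024 + 32 + 16 + 2 + 1 = 13363
  11413 + 13363 = 24776, and 00110000011001000 = 16384 + 8192 + 128 + 64 + 8 = 24776 ✓



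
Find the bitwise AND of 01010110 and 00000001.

AND: 1 only when both bits are 1
  01010110
& 00000001
----------
  00000000
Decimal: 86 & 1 = 0



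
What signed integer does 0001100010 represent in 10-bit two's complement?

Binary: 0001100010
Sign bit: 0 (non-negative)
Read directly as an unsigned value:
0001100010 = 64 + 32 + 2 = 98
Value: 98



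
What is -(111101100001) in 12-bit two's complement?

Original (sign bit 1, negative): 111101100001
Step 1 - Invert all bits: 000010011110
Step 2 - Add 1: 000010011111
Verification: 111101100001 + 000010011111 = 1000000000000; discarding the end carry (carry out of the top bit) leaves the 12-bit value 000000000000, as required for x + (-x)



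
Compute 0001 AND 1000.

AND: 1 only when both bits are 1
  0001
& 1000
------
  0000
Decimal: 1 & 8 = 0



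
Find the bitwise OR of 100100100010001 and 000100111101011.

OR: 1 when either bit is 1
  100100100010001
| 000100111101011
-----------------
  100100111111011
Decimal: 18705 | 2539 = 18939



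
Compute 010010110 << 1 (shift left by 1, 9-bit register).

Original: 010010110 (decimal 150)
Shift left by 1 position
Append 1 zero on the right
Result: 100101100 (decimal 300)
Equivalent: 150 << 1 = 150 × 2^1 = 300



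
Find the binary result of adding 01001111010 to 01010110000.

Add column by column from the right: bit + bit + carry-in; write the sum mod 2, carry 1 when the sum is 2 or 3.
carry:  10111100000
        01001111010
+       01010110000
-------------------
       010100101010
(the carry out of the leftmost column, 0, becomes the leading bit)
Decimal check:
  01001111010 = 512 + 64 + 32 + 16 + 8 + 2 = 634
  01010110000 = 512 + 128 + 32 + 16 = 688
  634 + 688 = 1322, and 010100101010 = 1024 + 256 + 32 + 8 + 2 = 1322 ✓



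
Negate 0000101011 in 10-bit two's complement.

Original: 0000101011
Step 1 - Invert all bits: 1111010100
Step 2 - Add 1: 1111010101
Verification: 0000101011 + 1111010101 = 10000000000; discarding the end carry (carry out of the top bit) leaves the 10-bit value 0000000000, as required for x + (-x)



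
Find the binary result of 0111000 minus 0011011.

Method 1 - Direct subtraction (column by column from the right: bit − bit − borrow-in; if negative, add 2 and borrow 1 from the next column):
borrow: 0111110
        0111000
-       0011011
---------------
        0011101

Method 2 - Add two's complement:
Two's complement of 0011011: invert → 1100100, add 1 → 1100101
  0111000
+ 1100101
---------
 10011101  (end carry out of the top bit = 1)
Discarding the end carry: 0011101
Decimal check:
  0111000 = 32 + 16 + 8 = 56
  0011011 = 16 + 8 + 2 + 1 = 27
  56 - 27 = 29, and 0011101 = 16 + 8 + 4 + 1 = 29 ✓



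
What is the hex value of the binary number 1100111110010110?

Group into 4-bit nibbles from right:
  1100 = C
  1111 = F
  1001 = 9
  0110 = 6
Result: CF96



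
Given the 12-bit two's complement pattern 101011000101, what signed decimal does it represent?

Binary: 101011000101
Sign bit: 1 (negative)
Invert: 010100111010
Add 1:  010100111011
Magnitude: 010100111011 = 1024 + 256 + 32 + 16 + 8 + 2 + 1 = 1339
Value: -1339



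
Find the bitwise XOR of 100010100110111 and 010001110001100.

XOR: 1 when bits differ
  100010100110111
^ 010001110001100
-----------------
  110011010111011
Decimal: 17719 ^ 9100 = 26299



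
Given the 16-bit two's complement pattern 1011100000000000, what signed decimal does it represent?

Binary: 1011100000000000
Sign bit: 1 (negative)
Invert: 0100011111111111
Add 1:  0100100000000000
Magnitude: 0100100000000000 = 16384 + 2048 = 18432
Value: -18432



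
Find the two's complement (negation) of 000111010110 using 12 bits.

Original: 000111010110
Step 1 - Invert all bits: 111000101001
Step 2 - Add 1: 111000101010
Verification: 000111010110 + 111000101010 = 1000000000000; discarding the end carry (carry out of the top bit) leaves the 12-bit value 000000000000, as required for x + (-x)



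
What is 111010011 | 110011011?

OR: 1 when either bit is 1
  111010011
| 110011011
-----------
  111011011
Decimal: 467 | 411 = 475



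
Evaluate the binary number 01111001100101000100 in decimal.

Sum of powers of 2 for each 1-bit:
2^2 + 2^6 + 2^8 + 2^11 + 2^12 + 2^15 + 2^16 + 2^17 + 2^18
= 4 + 64 + 256 + 2048 + 4096 + 32768 + 65536 + 131072 + 262144
= 497988



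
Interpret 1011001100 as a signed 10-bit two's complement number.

Binary: 1011001100
Sign bit: 1 (negative)
Invert: 0100110011
Add 1:  0100110100
Magnitude: 0100110100 = 256 + 32 + 16 + 4 = 308
Value: -308



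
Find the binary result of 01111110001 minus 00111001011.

Method 1 - Direct subtraction (column by column from the right: bit − bit − borrow-in; if negative, add 2 and borrow 1 from the next column):
borrow: 00000011100
        01111110001
-       00111001011
-------------------
        01000100110

Method 2 - Add two's complement:
Two's complement of 00111001011: invert → 11000110100, add 1 → 11000110101
  01111110001
+ 11000110101
-------------
 101000100110  (end carry out of the top bit = 1)
Discarding the end carry: 01000100110
Decimal check:
  01111110001 = 512 + 256 + 128 + 64 + 32 + 16 + 1 = 1009
  00111001011 = 256 + 128 + 64 + 8 + 2 + 1 = 459
  1009 - 459 = 550, and 01000100110 = 512 + 32 + 4 + 2 = 550 ✓



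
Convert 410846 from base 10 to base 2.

Using repeated division by 2:
410846 ÷ 2 = 205423 remainder 0
205423 ÷ 2 = 102711 remainder 1
102711 ÷ 2 = 51355 remainder 1
51355 ÷ 2 = 25677 remainder 1
25677 ÷ 2 = 12838 remainder 1
12838 ÷ 2 = 6419 remainder 0
6419 ÷ 2 = 3209 remainder 1
3209 ÷ 2 = 1604 remainder 1
1604 ÷ 2 = 802 remainder 0
802 ÷ 2 = 401 remainder 0
401 ÷ 2 = 200 remainder 1
200 ÷ 2 = 100 remainder 0
100 ÷ 2 = 50 remainder 0
50 ÷ 2 = 25 remainder 0
25 ÷ 2 = 12 remainder 1
12 ÷ 2 = 6 remainder 0
6 ÷ 2 = 3 remainder 0
3 ÷ 2 = 1 remainder 1
1 ÷ 2 = 0 remainder 1
Reading remainders bottom to top: 1100100010011011110



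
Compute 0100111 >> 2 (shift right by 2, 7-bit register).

Original: 0100111 (decimal 39)
Shift right by 2 positions
Drop the 2 low bits; fill with zeros on the left
Result: 0001001 (decimal 9)
Equivalent: 39 >> 2 = 39 ÷ 2^2 = 9



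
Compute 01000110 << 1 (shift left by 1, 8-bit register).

Original: 01000110 (decimal 70)
Shift left by 1 position
Append 1 zero on the right
Result: 10001100 (decimal 140)
Equivalent: 70 << 1 = 70 × 2^1 = 140



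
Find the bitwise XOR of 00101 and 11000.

XOR: 1 when bits differ
  00101
^ 11000
-------
  11101
Decimal: 5 ^ 24 = 29



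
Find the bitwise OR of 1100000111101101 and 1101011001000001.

OR: 1 when either bit is 1
  1100000111101101
| 1101011001000001
------------------
  1101011111101101
Decimal: 49645 | 54849 = 55277



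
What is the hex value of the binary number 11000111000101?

Group into 4-bit nibbles from right:
  0011 = 3
  0001 = 1
  1100 = C
  0101 = 5
Result: 31C5



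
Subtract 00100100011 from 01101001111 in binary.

Method 1 - Direct subtraction (column by column from the right: bit − bit − borrow-in; if negative, add 2 and borrow 1 from the next column):
borrow: 00001000000
        01101001111
-       00100100011
-------------------
        01000101100

Method 2 - Add two's complement:
Two's complement of 00100100011: invert → 11011011100, add 1 → 11011011101
  01101001111
+ 11011011101
-------------
 101000101100  (end carry out of the top bit = 1)
Discarding the end carry: 01000101100
Decimal check:
  01101001111 = 512 + 256 + 64 + 8 + 4 + 2 + 1 = 847
  00100100011 = 256 + 32 + 2 + 1 = 291
  847 - 291 = 556, and 01000101100 = 512 + 32 + 8 + 4 = 556 ✓



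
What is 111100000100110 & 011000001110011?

AND: 1 only when both bits are 1
  111100000100110
& 011000001110011
-----------------
  011000000100010
Decimal: 30758 & 12403 = 12322



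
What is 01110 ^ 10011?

XOR: 1 when bits differ
  01110
^ 10011
-------
  11101
Decimal: 14 ^ 19 = 29



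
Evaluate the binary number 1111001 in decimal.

Sum of powers of 2 for each 1-bit:
2^0 + 2^3 + 2^4 + 2^5 + 2^6
= 1 + 8 + 16 + 32 + 64
= 121



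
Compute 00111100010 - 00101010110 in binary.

Method 1 - Direct subtraction (column by column from the right: bit − bit − borrow-in; if negative, add 2 and borrow 1 from the next column):
borrow: 00000111000
        00111100010
-       00101010110
-------------------
        00010001100

Method 2 - Add two's complement:
Two's complement of 00101010110: invert → 11010101001, add 1 → 11010101010
  00111100010
+ 11010101010
-------------
 100010001100  (end carry out of the top bit = 1)
Discarding the end carry: 00010001100
Decimal check:
  00111100010 = 256 + 128 + 64 + 32 + 2 = 482
  00101010110 = 256 + 64 + 16 + 4 + 2 = 342
  482 - 342 = 140, and 00010001100 = 128 + 8 + 4 = 140 ✓



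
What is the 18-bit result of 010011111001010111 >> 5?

Original: 010011111001010111 (decimal 81495)
Shift right by 5 positions
Drop the 5 low bits; fill with zeros on the left
Result: 000000100111110010 (decimal 2546)
Equivalent: 81495 >> 5 = 81495 ÷ 2^5 = 2546



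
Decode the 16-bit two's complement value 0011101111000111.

Binary: 0011101111000111
Sign bit: 0 (non-negative)
Read directly as an unsigned value:
0011101111000111 = 8192 + 4096 + 2048 + 512 + 256 + 128 + 64 + 4 + 2 + 1 = 15303
Value: 15303



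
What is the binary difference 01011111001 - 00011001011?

Method 1 - Direct subtraction (column by column from the right: bit − bit − borrow-in; if negative, add 2 and borrow 1 from the next column):
borrow: 00000011100
        01011111001
-       00011001011
-------------------
        01000101110

Method 2 - Add two's complement:
Two's complement of 00011001011: invert → 11100110100, add 1 → 11100110101
  01011111001
+ 11100110101
-------------
 101000101110  (end carry out of the top bit = 1)
Discarding the end carry: 01000101110
Decimal check:
  01011111001 = 512 + 128 + 64 + 32 + 16 + 8 + 1 = 761
  00011001011 = 128 + 64 + 8 + 2 + 1 = 203
  761 - 203 = 558, and 01000101110 = 512 + 32 + 8 + 4 + 2 = 558 ✓



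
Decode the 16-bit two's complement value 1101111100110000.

Binary: 1101111100110000
Sign bit: 1 (negative)
Invert: 0010000011001111
Add 1:  0010000011010000
Magnitude: 0010000011010000 = 8192 + 128 + 64 + 16 = 8400
Value: -8400

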